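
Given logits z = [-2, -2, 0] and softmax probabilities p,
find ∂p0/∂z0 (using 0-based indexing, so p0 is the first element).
∂p0/∂z0 = 0.09516

p = softmax(z) = [0.1065, 0.1065, 0.787]
p0 = 0.1065

∂p0/∂z0 = p0(1 - p0) = 0.1065 × (1 - 0.1065) = 0.09516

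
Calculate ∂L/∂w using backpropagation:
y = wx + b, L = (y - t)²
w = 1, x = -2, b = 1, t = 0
∂L/∂w = 4

y = wx + b = (1)(-2) + 1 = -1
∂L/∂y = 2(y - t) = 2(-1 - 0) = -2
∂y/∂w = x = -2
∂L/∂w = ∂L/∂y · ∂y/∂w = -2 × -2 = 4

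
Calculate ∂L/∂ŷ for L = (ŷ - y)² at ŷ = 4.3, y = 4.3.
∂L/∂ŷ = 0.0

∂L/∂ŷ = 2(ŷ - y) = 2(4.3 - 4.3) = 2(0.0) = 0.0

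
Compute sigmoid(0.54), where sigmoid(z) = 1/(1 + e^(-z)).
0.6318

sigmoid(0.54) = 1/(1 + e^(-0.54)) = 1/(1 + 0.5827) = 0.6318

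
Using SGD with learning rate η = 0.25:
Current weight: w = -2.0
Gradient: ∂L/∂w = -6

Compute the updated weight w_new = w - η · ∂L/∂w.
w_new = -0.5

w_new = w - η·∂L/∂w = -2.0 - 0.25×(-6) = -2.0 - (-1.5) = -0.5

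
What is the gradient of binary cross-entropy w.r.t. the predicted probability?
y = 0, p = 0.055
∂L/∂p = 1.058

∂L/∂p = -y/p + (1-y)/(1-p) = 0 + 1/0.945 = 1.058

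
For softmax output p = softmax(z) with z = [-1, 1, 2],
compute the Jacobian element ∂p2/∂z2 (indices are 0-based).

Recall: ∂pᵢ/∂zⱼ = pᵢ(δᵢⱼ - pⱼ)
∂p2/∂z2 = 0.2078

p = softmax(z) = [0.03512, 0.2595, 0.7054]
p2 = 0.7054

∂p2/∂z2 = p2(1 - p2) = 0.7054 × (1 - 0.7054) = 0.2078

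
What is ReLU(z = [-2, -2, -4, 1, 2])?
h = [0, 0, 0, 1, 2]

ReLU applied element-wise: max(0,-2)=0, max(0,-2)=0, max(0,-4)=0, max(0,1)=1, max(0,2)=2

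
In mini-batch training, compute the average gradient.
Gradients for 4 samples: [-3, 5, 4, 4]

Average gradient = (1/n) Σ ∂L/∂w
Average gradient = 2.5

Average = (1/4)(-3 + 5 + 4 + 4) = 10/4 = 2.5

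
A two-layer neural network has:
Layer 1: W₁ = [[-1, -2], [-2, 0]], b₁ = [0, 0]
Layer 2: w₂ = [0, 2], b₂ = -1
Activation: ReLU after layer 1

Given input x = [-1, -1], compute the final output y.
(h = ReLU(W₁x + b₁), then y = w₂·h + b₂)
y = 3

Layer 1 pre-activation: z₁ = [3, 2]
After ReLU: h = [3, 2]
Layer 2 output: y = 0×3 + 2×2 + -1 = 3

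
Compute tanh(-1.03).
-0.7739

tanh(-1.03) = (e^(-1.03) - e^(1.03))/(e^(-1.03) + e^(1.03)) = -0.7739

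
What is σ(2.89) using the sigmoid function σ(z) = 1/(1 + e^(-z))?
0.9473

sigmoid(2.89) = 1/(1 + e^(-2.89)) = 1/(1 + 0.05558) = 0.9473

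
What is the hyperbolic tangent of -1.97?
-0.9618

tanh(-1.97) = (e^(-1.97) - e^(1.97))/(e^(-1.97) + e^(1.97)) = -0.9618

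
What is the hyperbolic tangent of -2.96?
-0.9946

tanh(-2.96) = (e^(-2.96) - e^(2.96))/(e^(-2.96) + e^(2.96)) = -0.9946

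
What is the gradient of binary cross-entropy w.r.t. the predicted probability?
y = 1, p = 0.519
∂L/∂p = -1.927

∂L/∂p = -y/p + (1-y)/(1-p) = -1/0.519 + 0 = -1.927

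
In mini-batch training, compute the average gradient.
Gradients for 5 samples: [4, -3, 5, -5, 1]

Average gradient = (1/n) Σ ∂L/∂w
Average gradient = 0.4

Average = (1/5)(4 + -3 + 5 + -5 + 1) = 2/5 = 0.4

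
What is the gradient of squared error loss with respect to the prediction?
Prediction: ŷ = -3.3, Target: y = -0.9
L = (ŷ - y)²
∂L/∂ŷ = -4.8

∂L/∂ŷ = 2(ŷ - y) = 2(-3.3 - -0.9) = 2(-2.4) = -4.8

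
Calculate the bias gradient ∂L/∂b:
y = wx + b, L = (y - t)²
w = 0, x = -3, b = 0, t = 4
∂L/∂b = -8

y = wx + b = (0)(-3) + 0 = 0
∂L/∂y = 2(y - t) = 2(0 - 4) = -8
∂y/∂b = 1
∂L/∂b = ∂L/∂y · ∂y/∂b = -8 × 1 = -8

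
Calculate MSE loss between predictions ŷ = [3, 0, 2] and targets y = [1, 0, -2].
MSE = 6.667

MSE = (1/3)((3-1)² + (0-0)² + (2--2)²) = (1/3)(4 + 0 + 16) = 6.667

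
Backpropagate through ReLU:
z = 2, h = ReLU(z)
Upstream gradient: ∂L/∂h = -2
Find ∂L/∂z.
∂L/∂z = -2

h = ReLU(2) = 2
Since z > 0: ∂h/∂z = 1
∂L/∂z = ∂L/∂h · ∂h/∂z = -2 × 1 = -2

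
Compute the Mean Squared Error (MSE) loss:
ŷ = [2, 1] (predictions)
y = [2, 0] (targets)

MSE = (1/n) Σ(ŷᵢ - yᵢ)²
MSE = 0.5

MSE = (1/2)((2-2)² + (1-0)²) = (1/2)(0 + 1) = 0.5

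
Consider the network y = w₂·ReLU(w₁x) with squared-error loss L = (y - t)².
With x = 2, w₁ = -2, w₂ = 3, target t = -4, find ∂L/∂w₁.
∂L/∂w₁ = 0

Forward pass:
z = w₁x = -2×2 = -4
h = ReLU(-4) = 0
y = w₂h = 3×0 = 0

Backward pass:
∂L/∂y = 2(y - t) = 2(0 - -4) = 8
∂y/∂h = w₂ = 3
∂h/∂z = 0 (ReLU derivative)
∂z/∂w₁ = x = 2

∂L/∂w₁ = 8 × 3 × 0 × 2 = 0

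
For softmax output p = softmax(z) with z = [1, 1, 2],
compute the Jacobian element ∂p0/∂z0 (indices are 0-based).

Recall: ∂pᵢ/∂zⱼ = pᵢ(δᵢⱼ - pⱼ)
∂p0/∂z0 = 0.167

p = softmax(z) = [0.2119, 0.2119, 0.5761]
p0 = 0.2119

∂p0/∂z0 = p0(1 - p0) = 0.2119 × (1 - 0.2119) = 0.167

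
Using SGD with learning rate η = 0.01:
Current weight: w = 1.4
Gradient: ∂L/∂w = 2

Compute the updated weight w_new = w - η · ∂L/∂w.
w_new = 1.38

w_new = w - η·∂L/∂w = 1.4 - 0.01×(2) = 1.4 - (0.02) = 1.38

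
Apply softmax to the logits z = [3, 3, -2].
p = [0.4983, 0.4983, 0.0034]

exp(z) = [20.09, 20.09, 0.1353]
Sum = 40.31
p = [0.4983, 0.4983, 0.0034]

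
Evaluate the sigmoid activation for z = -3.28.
0.03626

sigmoid(-3.28) = 1/(1 + e^(3.28)) = 1/(1 + 26.58) = 0.03626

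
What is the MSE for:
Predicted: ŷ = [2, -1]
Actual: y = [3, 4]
MSE = 13

MSE = (1/2)((2-3)² + (-1-4)²) = (1/2)(1 + 25) = 13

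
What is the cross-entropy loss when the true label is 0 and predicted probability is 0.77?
L = 1.47

L = -0·log(0.77) - 1·log(0.23) = -log(0.23) = 1.47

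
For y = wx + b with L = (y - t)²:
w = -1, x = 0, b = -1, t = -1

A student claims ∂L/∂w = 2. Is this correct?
Incorrect

y = (-1)(0) + -1 = -1
∂L/∂y = 2(y - t) = 2(-1 - -1) = 0
∂y/∂w = x = 0
∂L/∂w = 0 × 0 = 0

Claimed value: 2
Incorrect: The correct gradient is 0.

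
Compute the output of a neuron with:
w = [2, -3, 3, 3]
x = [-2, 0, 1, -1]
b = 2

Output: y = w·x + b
y = -2

y = (2)(-2) + (-3)(0) + (3)(1) + (3)(-1) + 2 = -2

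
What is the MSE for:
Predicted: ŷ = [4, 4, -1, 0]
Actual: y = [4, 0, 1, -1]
MSE = 5.25

MSE = (1/4)((4-4)² + (4-0)² + (-1-1)² + (0--1)²) = (1/4)(0 + 16 + 4 + 1) = 5.25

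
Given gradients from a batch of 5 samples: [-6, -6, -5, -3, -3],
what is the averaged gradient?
Average gradient = -4.6

Average = (1/5)(-6 + -6 + -5 + -3 + -3) = -23/5 = -4.6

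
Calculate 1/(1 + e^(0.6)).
0.3543

sigmoid(-0.6) = 1/(1 + e^(0.6)) = 1/(1 + 1.822) = 0.3543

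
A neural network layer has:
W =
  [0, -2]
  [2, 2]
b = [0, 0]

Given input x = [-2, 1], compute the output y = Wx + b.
y = [-2, -2]

Wx = [0×-2 + -2×1, 2×-2 + 2×1]
   = [-2, -2]
y = Wx + b = [-2 + 0, -2 + 0] = [-2, -2]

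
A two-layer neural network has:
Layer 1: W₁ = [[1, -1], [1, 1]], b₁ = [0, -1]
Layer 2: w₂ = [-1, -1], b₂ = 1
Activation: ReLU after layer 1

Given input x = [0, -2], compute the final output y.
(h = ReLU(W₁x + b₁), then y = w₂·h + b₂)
y = -1

Layer 1 pre-activation: z₁ = [2, -3]
After ReLU: h = [2, 0]
Layer 2 output: y = -1×2 + -1×0 + 1 = -1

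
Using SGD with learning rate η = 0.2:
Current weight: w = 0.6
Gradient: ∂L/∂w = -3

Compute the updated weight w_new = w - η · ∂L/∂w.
w_new = 1.2

w_new = w - η·∂L/∂w = 0.6 - 0.2×(-3) = 0.6 - (-0.6) = 1.2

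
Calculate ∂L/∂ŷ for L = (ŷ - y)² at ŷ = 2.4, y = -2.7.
∂L/∂ŷ = 10.2

∂L/∂ŷ = 2(ŷ - y) = 2(2.4 - -2.7) = 2(5.1) = 10.2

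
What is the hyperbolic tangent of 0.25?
0.2449

tanh(0.25) = (e^(0.25) - e^(-0.25))/(e^(0.25) + e^(-0.25)) = 0.2449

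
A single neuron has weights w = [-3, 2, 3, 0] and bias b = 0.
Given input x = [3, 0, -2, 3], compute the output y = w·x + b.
y = -15

y = (-3)(3) + (2)(0) + (3)(-2) + (0)(3) + 0 = -15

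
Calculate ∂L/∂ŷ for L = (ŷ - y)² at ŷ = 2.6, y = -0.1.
∂L/∂ŷ = 5.4

∂L/∂ŷ = 2(ŷ - y) = 2(2.6 - -0.1) = 2(2.7) = 5.4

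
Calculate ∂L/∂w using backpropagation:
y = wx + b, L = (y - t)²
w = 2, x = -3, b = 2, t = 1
∂L/∂w = 30

y = wx + b = (2)(-3) + 2 = -4
∂L/∂y = 2(y - t) = 2(-4 - 1) = -10
∂y/∂w = x = -3
∂L/∂w = ∂L/∂y · ∂y/∂w = -10 × -3 = 30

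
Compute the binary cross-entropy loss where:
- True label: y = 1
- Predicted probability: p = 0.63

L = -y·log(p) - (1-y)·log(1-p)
L = 0.462

L = -1·log(0.63) - 0·log(0.37) = -log(0.63) = 0.462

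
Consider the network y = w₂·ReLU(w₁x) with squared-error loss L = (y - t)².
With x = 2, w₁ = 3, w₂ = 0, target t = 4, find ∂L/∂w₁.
∂L/∂w₁ = 0

Forward pass:
z = w₁x = 3×2 = 6
h = ReLU(6) = 6
y = w₂h = 0×6 = 0

Backward pass:
∂L/∂y = 2(y - t) = 2(0 - 4) = -8
∂y/∂h = w₂ = 0
∂h/∂z = 1 (ReLU derivative)
∂z/∂w₁ = x = 2

∂L/∂w₁ = -8 × 0 × 1 × 2 = 0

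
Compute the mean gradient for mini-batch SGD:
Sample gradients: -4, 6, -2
Average gradient = 0

Average = (1/3)(-4 + 6 + -2) = 0/3 = 0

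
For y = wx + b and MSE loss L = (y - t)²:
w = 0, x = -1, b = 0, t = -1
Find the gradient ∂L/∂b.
∂L/∂b = 2

y = wx + b = (0)(-1) + 0 = 0
∂L/∂y = 2(y - t) = 2(0 - -1) = 2
∂y/∂b = 1
∂L/∂b = ∂L/∂y · ∂y/∂b = 2 × 1 = 2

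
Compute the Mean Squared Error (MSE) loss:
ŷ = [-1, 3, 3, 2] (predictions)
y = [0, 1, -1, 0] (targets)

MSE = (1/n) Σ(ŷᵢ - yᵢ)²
MSE = 6.25

MSE = (1/4)((-1-0)² + (3-1)² + (3--1)² + (2-0)²) = (1/4)(1 + 4 + 16 + 4) = 6.25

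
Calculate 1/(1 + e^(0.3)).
0.4256

sigmoid(-0.3) = 1/(1 + e^(0.3)) = 1/(1 + 1.35) = 0.4256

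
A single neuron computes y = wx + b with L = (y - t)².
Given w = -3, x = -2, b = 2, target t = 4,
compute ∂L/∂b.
∂L/∂b = 8

y = wx + b = (-3)(-2) + 2 = 8
∂L/∂y = 2(y - t) = 2(8 - 4) = 8
∂y/∂b = 1
∂L/∂b = ∂L/∂y · ∂y/∂b = 8 × 1 = 8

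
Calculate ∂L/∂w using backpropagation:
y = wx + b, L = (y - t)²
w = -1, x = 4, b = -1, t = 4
∂L/∂w = -72

y = wx + b = (-1)(4) + -1 = -5
∂L/∂y = 2(y - t) = 2(-5 - 4) = -18
∂y/∂w = x = 4
∂L/∂w = ∂L/∂y · ∂y/∂w = -18 × 4 = -72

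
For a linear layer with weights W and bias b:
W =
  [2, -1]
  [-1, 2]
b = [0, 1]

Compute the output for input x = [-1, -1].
y = [-1, 0]

Wx = [2×-1 + -1×-1, -1×-1 + 2×-1]
   = [-1, -1]
y = Wx + b = [-1 + 0, -1 + 1] = [-1, 0]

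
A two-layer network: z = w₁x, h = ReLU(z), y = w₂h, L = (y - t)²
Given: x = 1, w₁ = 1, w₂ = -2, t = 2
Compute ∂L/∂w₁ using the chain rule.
∂L/∂w₁ = 16

Forward pass:
z = w₁x = 1×1 = 1
h = ReLU(1) = 1
y = w₂h = -2×1 = -2

Backward pass:
∂L/∂y = 2(y - t) = 2(-2 - 2) = -8
∂y/∂h = w₂ = -2
∂h/∂z = 1 (ReLU derivative)
∂z/∂w₁ = x = 1

∂L/∂w₁ = -8 × -2 × 1 × 1 = 16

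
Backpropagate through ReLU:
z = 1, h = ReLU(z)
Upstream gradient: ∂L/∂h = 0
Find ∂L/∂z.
∂L/∂z = 0

h = ReLU(1) = 1
Since z > 0: ∂h/∂z = 1
∂L/∂z = ∂L/∂h · ∂h/∂z = 0 × 1 = 0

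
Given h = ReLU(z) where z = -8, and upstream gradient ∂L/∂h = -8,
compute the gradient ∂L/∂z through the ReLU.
∂L/∂z = 0

h = ReLU(-8) = 0
Since z < 0: ∂h/∂z = 0
∂L/∂z = ∂L/∂h · ∂h/∂z = -8 × 0 = 0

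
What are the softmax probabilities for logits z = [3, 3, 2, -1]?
p = [0.4191, 0.4191, 0.1542, 0.0077]

exp(z) = [20.09, 20.09, 7.389, 0.3679]
Sum = 47.93
p = [0.4191, 0.4191, 0.1542, 0.0077]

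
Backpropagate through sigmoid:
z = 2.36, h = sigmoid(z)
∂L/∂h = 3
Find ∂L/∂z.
∂L/∂z = 0.2365

σ(2.36) = 0.9137
σ'(2.36) = σ(2.36)(1 - σ(2.36)) = 0.9137 × 0.08627 = 0.07883
∂L/∂z = ∂L/∂h · σ'(z) = 3 × 0.07883 = 0.2365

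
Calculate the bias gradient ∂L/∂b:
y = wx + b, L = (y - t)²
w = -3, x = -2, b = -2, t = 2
∂L/∂b = 4

y = wx + b = (-3)(-2) + -2 = 4
∂L/∂y = 2(y - t) = 2(4 - 2) = 4
∂y/∂b = 1
∂L/∂b = ∂L/∂y · ∂y/∂b = 4 × 1 = 4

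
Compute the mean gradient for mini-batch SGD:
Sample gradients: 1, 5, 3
Average gradient = 3

Average = (1/3)(1 + 5 + 3) = 9/3 = 3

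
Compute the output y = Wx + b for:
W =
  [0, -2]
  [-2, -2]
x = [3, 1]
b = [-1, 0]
y = [-3, -8]

Wx = [0×3 + -2×1, -2×3 + -2×1]
   = [-2, -8]
y = Wx + b = [-2 + -1, -8 + 0] = [-3, -8]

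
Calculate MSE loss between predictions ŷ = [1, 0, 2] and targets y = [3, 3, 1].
MSE = 4.667

MSE = (1/3)((1-3)² + (0-3)² + (2-1)²) = (1/3)(4 + 9 + 1) = 4.667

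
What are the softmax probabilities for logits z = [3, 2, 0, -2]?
p = [0.702, 0.2583, 0.035, 0.0047]

exp(z) = [20.09, 7.389, 1, 0.1353]
Sum = 28.61
p = [0.702, 0.2583, 0.035, 0.0047]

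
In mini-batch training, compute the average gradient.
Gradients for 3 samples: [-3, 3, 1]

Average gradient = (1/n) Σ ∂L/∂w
Average gradient = 0.3333

Average = (1/3)(-3 + 3 + 1) = 1/3 = 0.3333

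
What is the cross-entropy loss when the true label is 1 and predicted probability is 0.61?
L = 0.4943

L = -1·log(0.61) - 0·log(0.39) = -log(0.61) = 0.4943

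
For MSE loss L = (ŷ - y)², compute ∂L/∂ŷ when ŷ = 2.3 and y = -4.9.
∂L/∂ŷ = 14.4

∂L/∂ŷ = 2(ŷ - y) = 2(2.3 - -4.9) = 2(7.2) = 14.4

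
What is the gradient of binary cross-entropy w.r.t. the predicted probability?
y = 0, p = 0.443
∂L/∂p = 1.795

∂L/∂p = -y/p + (1-y)/(1-p) = 0 + 1/0.557 = 1.795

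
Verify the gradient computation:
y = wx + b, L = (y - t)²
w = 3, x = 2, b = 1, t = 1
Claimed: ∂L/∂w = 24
Correct

y = (3)(2) + 1 = 7
∂L/∂y = 2(y - t) = 2(7 - 1) = 12
∂y/∂w = x = 2
∂L/∂w = 12 × 2 = 24

Claimed value: 24
Correct: The correct gradient is 24.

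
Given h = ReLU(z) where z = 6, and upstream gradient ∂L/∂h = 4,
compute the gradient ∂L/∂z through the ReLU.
∂L/∂z = 4

h = ReLU(6) = 6
Since z > 0: ∂h/∂z = 1
∂L/∂z = ∂L/∂h · ∂h/∂z = 4 × 1 = 4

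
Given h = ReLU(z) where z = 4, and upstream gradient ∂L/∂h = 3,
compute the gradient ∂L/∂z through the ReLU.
∂L/∂z = 3

h = ReLU(4) = 4
Since z > 0: ∂h/∂z = 1
∂L/∂z = ∂L/∂h · ∂h/∂z = 3 × 1 = 3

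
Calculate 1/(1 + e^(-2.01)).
0.8818

sigmoid(2.01) = 1/(1 + e^(-2.01)) = 1/(1 + 0.134) = 0.8818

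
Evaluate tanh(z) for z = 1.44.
0.8937

tanh(1.44) = (e^(1.44) - e^(-1.44))/(e^(1.44) + e^(-1.44)) = 0.8937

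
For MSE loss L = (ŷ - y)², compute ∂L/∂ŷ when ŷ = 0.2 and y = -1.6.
∂L/∂ŷ = 3.6

∂L/∂ŷ = 2(ŷ - y) = 2(0.2 - -1.6) = 2(1.8) = 3.6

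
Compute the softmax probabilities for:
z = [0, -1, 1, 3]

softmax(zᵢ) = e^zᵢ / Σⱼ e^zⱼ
p = [0.0414, 0.0152, 0.1125, 0.831]

exp(z) = [1, 0.3679, 2.718, 20.09]
Sum = 24.17
p = [0.0414, 0.0152, 0.1125, 0.831]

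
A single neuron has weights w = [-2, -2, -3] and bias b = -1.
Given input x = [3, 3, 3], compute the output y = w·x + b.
y = -22

y = (-2)(3) + (-2)(3) + (-3)(3) + -1 = -22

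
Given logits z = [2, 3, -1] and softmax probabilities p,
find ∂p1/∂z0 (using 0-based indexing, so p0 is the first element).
∂p1/∂z0 = -0.1915

p = softmax(z) = [0.2654, 0.7214, 0.01321]
p1 = 0.7214, p0 = 0.2654

∂p1/∂z0 = -p1 × p0 = -0.7214 × 0.2654 = -0.1915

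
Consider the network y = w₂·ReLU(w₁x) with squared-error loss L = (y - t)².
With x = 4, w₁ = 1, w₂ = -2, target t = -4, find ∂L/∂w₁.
∂L/∂w₁ = 64

Forward pass:
z = w₁x = 1×4 = 4
h = ReLU(4) = 4
y = w₂h = -2×4 = -8

Backward pass:
∂L/∂y = 2(y - t) = 2(-8 - -4) = -8
∂y/∂h = w₂ = -2
∂h/∂z = 1 (ReLU derivative)
∂z/∂w₁ = x = 4

∂L/∂w₁ = -8 × -2 × 1 × 4 = 64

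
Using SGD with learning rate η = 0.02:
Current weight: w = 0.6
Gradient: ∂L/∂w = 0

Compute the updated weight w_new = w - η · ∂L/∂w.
w_new = 0.6

w_new = w - η·∂L/∂w = 0.6 - 0.02×(0) = 0.6 - (0) = 0.6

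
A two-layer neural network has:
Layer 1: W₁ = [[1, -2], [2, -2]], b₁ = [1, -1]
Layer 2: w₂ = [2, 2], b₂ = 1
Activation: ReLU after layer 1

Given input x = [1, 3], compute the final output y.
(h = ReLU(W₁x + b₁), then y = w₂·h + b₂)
y = 1

Layer 1 pre-activation: z₁ = [-4, -5]
After ReLU: h = [0, 0]
Layer 2 output: y = 2×0 + 2×0 + 1 = 1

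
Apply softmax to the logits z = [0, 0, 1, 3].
p = [0.0403, 0.0403, 0.1096, 0.8098]

exp(z) = [1, 1, 2.718, 20.09]
Sum = 24.8
p = [0.0403, 0.0403, 0.1096, 0.8098]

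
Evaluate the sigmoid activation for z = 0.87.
0.7047

sigmoid(0.87) = 1/(1 + e^(-0.87)) = 1/(1 + 0.419) = 0.7047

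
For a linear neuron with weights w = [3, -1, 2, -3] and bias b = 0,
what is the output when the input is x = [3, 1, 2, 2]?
y = 6

y = (3)(3) + (-1)(1) + (2)(2) + (-3)(2) + 0 = 6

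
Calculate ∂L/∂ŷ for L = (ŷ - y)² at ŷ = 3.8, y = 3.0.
∂L/∂ŷ = 1.6

∂L/∂ŷ = 2(ŷ - y) = 2(3.8 - 3.0) = 2(0.8) = 1.6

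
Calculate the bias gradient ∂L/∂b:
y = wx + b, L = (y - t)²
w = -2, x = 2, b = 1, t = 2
∂L/∂b = -10

y = wx + b = (-2)(2) + 1 = -3
∂L/∂y = 2(y - t) = 2(-3 - 2) = -10
∂y/∂b = 1
∂L/∂b = ∂L/∂y · ∂y/∂b = -10 × 1 = -10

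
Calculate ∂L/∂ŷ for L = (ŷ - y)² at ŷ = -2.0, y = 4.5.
∂L/∂ŷ = -13.0

∂L/∂ŷ = 2(ŷ - y) = 2(-2.0 - 4.5) = 2(-6.5) = -13.0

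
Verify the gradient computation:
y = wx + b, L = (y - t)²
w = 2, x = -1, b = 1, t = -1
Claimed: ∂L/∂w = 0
Correct

y = (2)(-1) + 1 = -1
∂L/∂y = 2(y - t) = 2(-1 - -1) = 0
∂y/∂w = x = -1
∂L/∂w = 0 × -1 = 0

Claimed value: 0
Correct: The correct gradient is 0.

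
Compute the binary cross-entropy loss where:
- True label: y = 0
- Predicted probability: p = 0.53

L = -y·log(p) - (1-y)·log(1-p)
L = 0.755

L = -0·log(0.53) - 1·log(0.47) = -log(0.47) = 0.755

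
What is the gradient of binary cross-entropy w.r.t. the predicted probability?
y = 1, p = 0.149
∂L/∂p = -6.711

∂L/∂p = -y/p + (1-y)/(1-p) = -1/0.149 + 0 = -6.711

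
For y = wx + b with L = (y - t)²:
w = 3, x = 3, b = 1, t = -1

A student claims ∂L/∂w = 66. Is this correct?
Correct

y = (3)(3) + 1 = 10
∂L/∂y = 2(y - t) = 2(10 - -1) = 22
∂y/∂w = x = 3
∂L/∂w = 22 × 3 = 66

Claimed value: 66
Correct: The correct gradient is 66.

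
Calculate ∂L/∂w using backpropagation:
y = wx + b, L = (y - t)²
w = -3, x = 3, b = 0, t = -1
∂L/∂w = -48

y = wx + b = (-3)(3) + 0 = -9
∂L/∂y = 2(y - t) = 2(-9 - -1) = -16
∂y/∂w = x = 3
∂L/∂w = ∂L/∂y · ∂y/∂w = -16 × 3 = -48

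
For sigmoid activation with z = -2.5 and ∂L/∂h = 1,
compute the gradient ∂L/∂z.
∂L/∂z = 0.0701

σ(-2.5) = 0.07586
σ'(-2.5) = σ(-2.5)(1 - σ(-2.5)) = 0.07586 × 0.9241 = 0.0701
∂L/∂z = ∂L/∂h · σ'(z) = 1 × 0.0701 = 0.0701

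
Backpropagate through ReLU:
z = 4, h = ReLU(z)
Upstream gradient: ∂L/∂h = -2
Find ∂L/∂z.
∂L/∂z = -2

h = ReLU(4) = 4
Since z > 0: ∂h/∂z = 1
∂L/∂z = ∂L/∂h · ∂h/∂z = -2 × 1 = -2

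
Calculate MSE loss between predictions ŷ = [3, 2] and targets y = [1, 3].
MSE = 2.5

MSE = (1/2)((3-1)² + (2-3)²) = (1/2)(4 + 1) = 2.5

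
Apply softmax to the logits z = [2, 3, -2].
p = [0.2676, 0.7275, 0.0049]

exp(z) = [7.389, 20.09, 0.1353]
Sum = 27.61
p = [0.2676, 0.7275, 0.0049]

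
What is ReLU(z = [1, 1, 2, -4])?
h = [1, 1, 2, 0]

ReLU applied element-wise: max(0,1)=1, max(0,1)=1, max(0,2)=2, max(0,-4)=0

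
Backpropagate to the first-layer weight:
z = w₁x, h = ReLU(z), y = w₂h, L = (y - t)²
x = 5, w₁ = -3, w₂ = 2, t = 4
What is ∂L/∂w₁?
∂L/∂w₁ = 0

Forward pass:
z = w₁x = -3×5 = -15
h = ReLU(-15) = 0
y = w₂h = 2×0 = 0

Backward pass:
∂L/∂y = 2(y - t) = 2(0 - 4) = -8
∂y/∂h = w₂ = 2
∂h/∂z = 0 (ReLU derivative)
∂z/∂w₁ = x = 5

∂L/∂w₁ = -8 × 2 × 0 × 5 = 0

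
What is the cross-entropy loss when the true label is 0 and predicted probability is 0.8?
L = 1.609

L = -0·log(0.8) - 1·log(0.2) = -log(0.2) = 1.609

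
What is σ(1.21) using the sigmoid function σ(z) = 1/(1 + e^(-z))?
0.7703

sigmoid(1.21) = 1/(1 + e^(-1.21)) = 1/(1 + 0.2982) = 0.7703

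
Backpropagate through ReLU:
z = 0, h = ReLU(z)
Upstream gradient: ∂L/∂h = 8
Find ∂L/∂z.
∂L/∂z = 0

h = ReLU(0) = 0
At z = 0: ∂h/∂z = 0 (by convention)
∂L/∂z = ∂L/∂h · ∂h/∂z = 8 × 0 = 0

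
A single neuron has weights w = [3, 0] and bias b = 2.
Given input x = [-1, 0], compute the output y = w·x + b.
y = -1

y = (3)(-1) + (0)(0) + 2 = -1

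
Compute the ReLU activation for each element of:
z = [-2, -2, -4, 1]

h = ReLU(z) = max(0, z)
h = [0, 0, 0, 1]

ReLU applied element-wise: max(0,-2)=0, max(0,-2)=0, max(0,-4)=0, max(0,1)=1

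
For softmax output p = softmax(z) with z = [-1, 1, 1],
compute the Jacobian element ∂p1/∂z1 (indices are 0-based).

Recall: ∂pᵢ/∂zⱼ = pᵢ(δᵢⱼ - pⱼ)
∂p1/∂z1 = 0.249

p = softmax(z) = [0.06338, 0.4683, 0.4683]
p1 = 0.4683

∂p1/∂z1 = p1(1 - p1) = 0.4683 × (1 - 0.4683) = 0.249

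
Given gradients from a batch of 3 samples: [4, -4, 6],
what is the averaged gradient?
Average gradient = 2

Average = (1/3)(4 + -4 + 6) = 6/3 = 2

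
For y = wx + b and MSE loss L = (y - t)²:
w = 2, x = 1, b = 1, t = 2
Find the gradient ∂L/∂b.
∂L/∂b = 2

y = wx + b = (2)(1) + 1 = 3
∂L/∂y = 2(y - t) = 2(3 - 2) = 2
∂y/∂b = 1
∂L/∂b = ∂L/∂y · ∂y/∂b = 2 × 1 = 2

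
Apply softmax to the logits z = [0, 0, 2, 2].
p = [0.0596, 0.0596, 0.4404, 0.4404]

exp(z) = [1, 1, 7.389, 7.389]
Sum = 16.78
p = [0.0596, 0.0596, 0.4404, 0.4404]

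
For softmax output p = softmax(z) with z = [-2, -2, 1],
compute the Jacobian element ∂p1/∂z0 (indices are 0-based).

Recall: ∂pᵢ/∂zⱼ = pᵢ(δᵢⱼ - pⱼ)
∂p1/∂z0 = -0.00205

p = softmax(z) = [0.04528, 0.04528, 0.9094]
p1 = 0.04528, p0 = 0.04528

∂p1/∂z0 = -p1 × p0 = -0.04528 × 0.04528 = -0.00205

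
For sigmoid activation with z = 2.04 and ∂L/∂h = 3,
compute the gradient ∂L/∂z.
∂L/∂z = 0.3055

σ(2.04) = 0.8849
σ'(2.04) = σ(2.04)(1 - σ(2.04)) = 0.8849 × 0.1151 = 0.1018
∂L/∂z = ∂L/∂h · σ'(z) = 3 × 0.1018 = 0.3055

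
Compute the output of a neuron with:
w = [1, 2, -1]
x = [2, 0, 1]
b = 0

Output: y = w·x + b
y = 1

y = (1)(2) + (2)(0) + (-1)(1) + 0 = 1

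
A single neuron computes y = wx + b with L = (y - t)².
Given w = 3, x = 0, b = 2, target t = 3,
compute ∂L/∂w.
∂L/∂w = 0

y = wx + b = (3)(0) + 2 = 2
∂L/∂y = 2(y - t) = 2(2 - 3) = -2
∂y/∂w = x = 0
∂L/∂w = ∂L/∂y · ∂y/∂w = -2 × 0 = 0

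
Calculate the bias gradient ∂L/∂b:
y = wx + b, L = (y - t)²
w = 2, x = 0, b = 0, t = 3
∂L/∂b = -6

y = wx + b = (2)(0) + 0 = 0
∂L/∂y = 2(y - t) = 2(0 - 3) = -6
∂y/∂b = 1
∂L/∂b = ∂L/∂y · ∂y/∂b = -6 × 1 = -6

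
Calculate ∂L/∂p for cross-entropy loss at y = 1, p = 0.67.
∂L/∂p = -1.493

∂L/∂p = -y/p + (1-y)/(1-p) = -1/0.67 + 0 = -1.493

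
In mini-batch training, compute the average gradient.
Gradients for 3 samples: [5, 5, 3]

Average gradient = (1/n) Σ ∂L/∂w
Average gradient = 4.333

Average = (1/3)(5 + 5 + 3) = 13/3 = 4.333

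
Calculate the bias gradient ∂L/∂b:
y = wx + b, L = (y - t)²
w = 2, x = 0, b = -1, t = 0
∂L/∂b = -2

y = wx + b = (2)(0) + -1 = -1
∂L/∂y = 2(y - t) = 2(-1 - 0) = -2
∂y/∂b = 1
∂L/∂b = ∂L/∂y · ∂y/∂b = -2 × 1 = -2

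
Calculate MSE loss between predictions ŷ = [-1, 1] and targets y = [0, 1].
MSE = 0.5

MSE = (1/2)((-1-0)² + (1-1)²) = (1/2)(1 + 0) = 0.5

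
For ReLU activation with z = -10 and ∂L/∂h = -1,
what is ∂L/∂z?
∂L/∂z = 0

h = ReLU(-10) = 0
Since z < 0: ∂h/∂z = 0
∂L/∂z = ∂L/∂h · ∂h/∂z = -1 × 0 = 0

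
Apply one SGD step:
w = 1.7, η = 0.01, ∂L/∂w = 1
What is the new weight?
w_new = 1.69

w_new = w - η·∂L/∂w = 1.7 - 0.01×(1) = 1.7 - (0.01) = 1.69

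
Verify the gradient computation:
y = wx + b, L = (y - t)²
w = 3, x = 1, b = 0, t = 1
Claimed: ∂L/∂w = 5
Incorrect

y = (3)(1) + 0 = 3
∂L/∂y = 2(y - t) = 2(3 - 1) = 4
∂y/∂w = x = 1
∂L/∂w = 4 × 1 = 4

Claimed value: 5
Incorrect: The correct gradient is 4.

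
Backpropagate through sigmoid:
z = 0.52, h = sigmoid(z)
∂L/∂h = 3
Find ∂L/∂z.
∂L/∂z = 0.7015

σ(0.52) = 0.6271
σ'(0.52) = σ(0.52)(1 - σ(0.52)) = 0.6271 × 0.3729 = 0.2338
∂L/∂z = ∂L/∂h · σ'(z) = 3 × 0.2338 = 0.7015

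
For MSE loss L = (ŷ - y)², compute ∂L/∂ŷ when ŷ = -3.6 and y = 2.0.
∂L/∂ŷ = -11.2

∂L/∂ŷ = 2(ŷ - y) = 2(-3.6 - 2.0) = 2(-5.6) = -11.2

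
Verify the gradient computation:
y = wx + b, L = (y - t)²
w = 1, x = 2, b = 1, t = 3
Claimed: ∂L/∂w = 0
Correct

y = (1)(2) + 1 = 3
∂L/∂y = 2(y - t) = 2(3 - 3) = 0
∂y/∂w = x = 2
∂L/∂w = 0 × 2 = 0

Claimed value: 0
Correct: The correct gradient is 0.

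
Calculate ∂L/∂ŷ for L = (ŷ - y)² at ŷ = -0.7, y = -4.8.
∂L/∂ŷ = 8.2

∂L/∂ŷ = 2(ŷ - y) = 2(-0.7 - -4.8) = 2(4.1) = 8.2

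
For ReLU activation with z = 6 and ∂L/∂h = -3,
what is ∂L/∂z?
∂L/∂z = -3

h = ReLU(6) = 6
Since z > 0: ∂h/∂z = 1
∂L/∂z = ∂L/∂h · ∂h/∂z = -3 × 1 = -3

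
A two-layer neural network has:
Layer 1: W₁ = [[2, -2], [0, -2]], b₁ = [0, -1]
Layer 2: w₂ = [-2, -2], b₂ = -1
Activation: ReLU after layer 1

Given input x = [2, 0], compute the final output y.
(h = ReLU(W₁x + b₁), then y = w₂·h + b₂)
y = -9

Layer 1 pre-activation: z₁ = [4, -1]
After ReLU: h = [4, 0]
Layer 2 output: y = -2×4 + -2×0 + -1 = -9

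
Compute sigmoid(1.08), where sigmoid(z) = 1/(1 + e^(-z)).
0.7465

sigmoid(1.08) = 1/(1 + e^(-1.08)) = 1/(1 + 0.3396) = 0.7465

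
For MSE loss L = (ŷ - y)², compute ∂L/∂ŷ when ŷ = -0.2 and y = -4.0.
∂L/∂ŷ = 7.6

∂L/∂ŷ = 2(ŷ - y) = 2(-0.2 - -4.0) = 2(3.8) = 7.6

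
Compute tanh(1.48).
0.9015

tanh(1.48) = (e^(1.48) - e^(-1.48))/(e^(1.48) + e^(-1.48)) = 0.9015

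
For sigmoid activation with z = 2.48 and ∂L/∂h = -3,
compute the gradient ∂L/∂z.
∂L/∂z = -0.2139

σ(2.48) = 0.9227
σ'(2.48) = σ(2.48)(1 - σ(2.48)) = 0.9227 × 0.07727 = 0.0713
∂L/∂z = ∂L/∂h · σ'(z) = -3 × 0.0713 = -0.2139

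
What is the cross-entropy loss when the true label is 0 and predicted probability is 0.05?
L = 0.05129

L = -0·log(0.05) - 1·log(0.95) = -log(0.95) = 0.05129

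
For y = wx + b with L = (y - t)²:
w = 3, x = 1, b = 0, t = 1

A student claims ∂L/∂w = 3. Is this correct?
Incorrect

y = (3)(1) + 0 = 3
∂L/∂y = 2(y - t) = 2(3 - 1) = 4
∂y/∂w = x = 1
∂L/∂w = 4 × 1 = 4

Claimed value: 3
Incorrect: The correct gradient is 4.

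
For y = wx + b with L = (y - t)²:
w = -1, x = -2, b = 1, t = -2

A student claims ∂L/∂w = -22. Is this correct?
Incorrect

y = (-1)(-2) + 1 = 3
∂L/∂y = 2(y - t) = 2(3 - -2) = 10
∂y/∂w = x = -2
∂L/∂w = 10 × -2 = -20

Claimed value: -22
Incorrect: The correct gradient is -20.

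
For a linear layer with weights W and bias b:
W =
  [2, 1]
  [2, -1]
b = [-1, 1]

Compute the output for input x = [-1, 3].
y = [0, -4]

Wx = [2×-1 + 1×3, 2×-1 + -1×3]
   = [1, -5]
y = Wx + b = [1 + -1, -5 + 1] = [0, -4]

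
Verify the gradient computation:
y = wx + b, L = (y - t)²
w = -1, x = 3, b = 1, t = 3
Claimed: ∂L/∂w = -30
Correct

y = (-1)(3) + 1 = -2
∂L/∂y = 2(y - t) = 2(-2 - 3) = -10
∂y/∂w = x = 3
∂L/∂w = -10 × 3 = -30

Claimed value: -30
Correct: The correct gradient is -30.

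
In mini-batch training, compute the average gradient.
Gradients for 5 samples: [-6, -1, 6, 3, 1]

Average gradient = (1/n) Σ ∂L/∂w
Average gradient = 0.6

Average = (1/5)(-6 + -1 + 6 + 3 + 1) = 3/5 = 0.6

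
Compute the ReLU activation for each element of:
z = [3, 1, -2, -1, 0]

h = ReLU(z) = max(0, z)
h = [3, 1, 0, 0, 0]

ReLU applied element-wise: max(0,3)=3, max(0,1)=1, max(0,-2)=0, max(0,-1)=0, max(0,0)=0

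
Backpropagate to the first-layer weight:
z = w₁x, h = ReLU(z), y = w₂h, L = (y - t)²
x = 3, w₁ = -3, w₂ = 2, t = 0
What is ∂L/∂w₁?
∂L/∂w₁ = 0

Forward pass:
z = w₁x = -3×3 = -9
h = ReLU(-9) = 0
y = w₂h = 2×0 = 0

Backward pass:
∂L/∂y = 2(y - t) = 2(0 - 0) = 0
∂y/∂h = w₂ = 2
∂h/∂z = 0 (ReLU derivative)
∂z/∂w₁ = x = 3

∂L/∂w₁ = 0 × 2 × 0 × 3 = 0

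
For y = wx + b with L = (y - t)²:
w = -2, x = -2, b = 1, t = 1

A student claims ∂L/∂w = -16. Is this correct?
Correct

y = (-2)(-2) + 1 = 5
∂L/∂y = 2(y - t) = 2(5 - 1) = 8
∂y/∂w = x = -2
∂L/∂w = 8 × -2 = -16

Claimed value: -16
Correct: The correct gradient is -16.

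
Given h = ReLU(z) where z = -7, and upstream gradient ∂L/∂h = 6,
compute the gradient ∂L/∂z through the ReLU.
∂L/∂z = 0

h = ReLU(-7) = 0
Since z < 0: ∂h/∂z = 0
∂L/∂z = ∂L/∂h · ∂h/∂z = 6 × 0 = 0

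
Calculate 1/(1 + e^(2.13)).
0.1062

sigmoid(-2.13) = 1/(1 + e^(2.13)) = 1/(1 + 8.415) = 0.1062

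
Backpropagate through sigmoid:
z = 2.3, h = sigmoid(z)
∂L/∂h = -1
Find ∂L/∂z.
∂L/∂z = -0.08282

σ(2.3) = 0.9089
σ'(2.3) = σ(2.3)(1 - σ(2.3)) = 0.9089 × 0.09112 = 0.08282
∂L/∂z = ∂L/∂h · σ'(z) = -1 × 0.08282 = -0.08282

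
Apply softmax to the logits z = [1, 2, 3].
p = [0.09, 0.2447, 0.6652]

exp(z) = [2.718, 7.389, 20.09]
Sum = 30.19
p = [0.09, 0.2447, 0.6652]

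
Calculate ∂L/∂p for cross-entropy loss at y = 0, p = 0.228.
∂L/∂p = 1.295

∂L/∂p = -y/p + (1-y)/(1-p) = 0 + 1/0.772 = 1.295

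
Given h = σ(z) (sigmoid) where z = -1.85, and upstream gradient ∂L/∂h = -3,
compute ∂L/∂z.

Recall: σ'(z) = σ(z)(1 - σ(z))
∂L/∂z = -0.3522

σ(-1.85) = 0.1359
σ'(-1.85) = σ(-1.85)(1 - σ(-1.85)) = 0.1359 × 0.8641 = 0.1174
∂L/∂z = ∂L/∂h · σ'(z) = -3 × 0.1174 = -0.3522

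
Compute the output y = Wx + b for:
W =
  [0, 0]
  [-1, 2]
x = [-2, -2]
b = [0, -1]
y = [0, -3]

Wx = [0×-2 + 0×-2, -1×-2 + 2×-2]
   = [0, -2]
y = Wx + b = [0 + 0, -2 + -1] = [0, -3]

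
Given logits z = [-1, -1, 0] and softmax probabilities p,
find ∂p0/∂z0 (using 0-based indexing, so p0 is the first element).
∂p0/∂z0 = 0.167

p = softmax(z) = [0.2119, 0.2119, 0.5761]
p0 = 0.2119

∂p0/∂z0 = p0(1 - p0) = 0.2119 × (1 - 0.2119) = 0.167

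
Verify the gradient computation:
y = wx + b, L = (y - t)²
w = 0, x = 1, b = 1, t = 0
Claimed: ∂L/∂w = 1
Incorrect

y = (0)(1) + 1 = 1
∂L/∂y = 2(y - t) = 2(1 - 0) = 2
∂y/∂w = x = 1
∂L/∂w = 2 × 1 = 2

Claimed value: 1
Incorrect: The correct gradient is 2.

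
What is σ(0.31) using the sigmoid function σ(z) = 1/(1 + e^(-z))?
0.5769

sigmoid(0.31) = 1/(1 + e^(-0.31)) = 1/(1 + 0.7334) = 0.5769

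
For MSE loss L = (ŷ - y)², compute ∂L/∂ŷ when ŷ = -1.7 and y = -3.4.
∂L/∂ŷ = 3.4

∂L/∂ŷ = 2(ŷ - y) = 2(-1.7 - -3.4) = 2(1.7) = 3.4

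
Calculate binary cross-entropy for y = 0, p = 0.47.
L = 0.6349

L = -0·log(0.47) - 1·log(0.53) = -log(0.53) = 0.6349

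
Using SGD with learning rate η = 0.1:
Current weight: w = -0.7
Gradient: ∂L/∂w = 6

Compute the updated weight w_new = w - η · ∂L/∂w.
w_new = -1.3

w_new = w - η·∂L/∂w = -0.7 - 0.1×(6) = -0.7 - (0.6) = -1.3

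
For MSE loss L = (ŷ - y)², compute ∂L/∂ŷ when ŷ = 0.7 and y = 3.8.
∂L/∂ŷ = -6.2

∂L/∂ŷ = 2(ŷ - y) = 2(0.7 - 3.8) = 2(-3.1) = -6.2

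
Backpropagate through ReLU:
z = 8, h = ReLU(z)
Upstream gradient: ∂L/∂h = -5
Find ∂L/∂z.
∂L/∂z = -5

h = ReLU(8) = 8
Since z > 0: ∂h/∂z = 1
∂L/∂z = ∂L/∂h · ∂h/∂z = -5 × 1 = -5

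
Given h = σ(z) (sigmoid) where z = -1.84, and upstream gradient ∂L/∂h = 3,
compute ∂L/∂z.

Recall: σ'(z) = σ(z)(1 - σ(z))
∂L/∂z = 0.3548

σ(-1.84) = 0.1371
σ'(-1.84) = σ(-1.84)(1 - σ(-1.84)) = 0.1371 × 0.8629 = 0.1183
∂L/∂z = ∂L/∂h · σ'(z) = 3 × 0.1183 = 0.3548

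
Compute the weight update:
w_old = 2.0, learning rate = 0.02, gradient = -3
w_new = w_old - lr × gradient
w_new = 2.06

w_new = w - η·∂L/∂w = 2.0 - 0.02×(-3) = 2.0 - (-0.06) = 2.06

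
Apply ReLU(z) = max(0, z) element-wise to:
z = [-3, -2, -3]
h = [0, 0, 0]

ReLU applied element-wise: max(0,-3)=0, max(0,-2)=0, max(0,-3)=0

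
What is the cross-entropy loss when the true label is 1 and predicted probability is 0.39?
L = 0.9416

L = -1·log(0.39) - 0·log(0.61) = -log(0.39) = 0.9416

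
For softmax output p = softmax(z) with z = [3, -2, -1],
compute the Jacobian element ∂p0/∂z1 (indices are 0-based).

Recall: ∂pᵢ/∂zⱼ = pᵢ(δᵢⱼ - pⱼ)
∂p0/∂z1 = -0.006413

p = softmax(z) = [0.9756, 0.006573, 0.01787]
p0 = 0.9756, p1 = 0.006573

∂p0/∂z1 = -p0 × p1 = -0.9756 × 0.006573 = -0.006413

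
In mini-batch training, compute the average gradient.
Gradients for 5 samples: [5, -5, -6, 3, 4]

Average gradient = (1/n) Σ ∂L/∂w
Average gradient = 0.2

Average = (1/5)(5 + -5 + -6 + 3 + 4) = 1/5 = 0.2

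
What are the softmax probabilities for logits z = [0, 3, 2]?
p = [0.0351, 0.7054, 0.2595]

exp(z) = [1, 20.09, 7.389]
Sum = 28.47
p = [0.0351, 0.7054, 0.2595]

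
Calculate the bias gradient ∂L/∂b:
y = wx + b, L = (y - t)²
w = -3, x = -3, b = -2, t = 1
∂L/∂b = 12

y = wx + b = (-3)(-3) + -2 = 7
∂L/∂y = 2(y - t) = 2(7 - 1) = 12
∂y/∂b = 1
∂L/∂b = ∂L/∂y · ∂y/∂b = 12 × 1 = 12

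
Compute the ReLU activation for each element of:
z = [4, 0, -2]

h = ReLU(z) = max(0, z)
h = [4, 0, 0]

ReLU applied element-wise: max(0,4)=4, max(0,0)=0, max(0,-2)=0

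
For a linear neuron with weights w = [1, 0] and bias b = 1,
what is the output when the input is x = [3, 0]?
y = 4

y = (1)(3) + (0)(0) + 1 = 4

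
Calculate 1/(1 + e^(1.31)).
0.2125

sigmoid(-1.31) = 1/(1 + e^(1.31)) = 1/(1 + 3.706) = 0.2125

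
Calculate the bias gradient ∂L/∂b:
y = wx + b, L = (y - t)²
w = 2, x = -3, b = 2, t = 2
∂L/∂b = -12

y = wx + b = (2)(-3) + 2 = -4
∂L/∂y = 2(y - t) = 2(-4 - 2) = -12
∂y/∂b = 1
∂L/∂b = ∂L/∂y · ∂y/∂b = -12 × 1 = -12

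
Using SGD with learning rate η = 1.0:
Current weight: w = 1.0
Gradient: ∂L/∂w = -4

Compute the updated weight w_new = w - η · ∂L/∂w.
w_new = 5

w_new = w - η·∂L/∂w = 1.0 - 1.0×(-4) = 1.0 - (-4) = 5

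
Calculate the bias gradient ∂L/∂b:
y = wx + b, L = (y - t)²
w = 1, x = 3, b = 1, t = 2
∂L/∂b = 4

y = wx + b = (1)(3) + 1 = 4
∂L/∂y = 2(y - t) = 2(4 - 2) = 4
∂y/∂b = 1
∂L/∂b = ∂L/∂y · ∂y/∂b = 4 × 1 = 4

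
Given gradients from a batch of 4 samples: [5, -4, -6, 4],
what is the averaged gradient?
Average gradient = -0.25

Average = (1/4)(5 + -4 + -6 + 4) = -1/4 = -0.25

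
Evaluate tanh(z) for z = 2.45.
0.9852

tanh(2.45) = (e^(2.45) - e^(-2.45))/(e^(2.45) + e^(-2.45)) = 0.9852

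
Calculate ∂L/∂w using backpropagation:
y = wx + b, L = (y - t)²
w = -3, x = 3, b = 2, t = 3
∂L/∂w = -60

y = wx + b = (-3)(3) + 2 = -7
∂L/∂y = 2(y - t) = 2(-7 - 3) = -20
∂y/∂w = x = 3
∂L/∂w = ∂L/∂y · ∂y/∂w = -20 × 3 = -60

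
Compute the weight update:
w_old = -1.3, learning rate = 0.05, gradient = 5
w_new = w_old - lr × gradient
w_new = -1.55

w_new = w - η·∂L/∂w = -1.3 - 0.05×(5) = -1.3 - (0.25) = -1.55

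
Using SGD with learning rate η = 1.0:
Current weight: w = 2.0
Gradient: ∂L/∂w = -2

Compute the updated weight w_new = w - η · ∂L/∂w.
w_new = 4

w_new = w - η·∂L/∂w = 2.0 - 1.0×(-2) = 2.0 - (-2) = 4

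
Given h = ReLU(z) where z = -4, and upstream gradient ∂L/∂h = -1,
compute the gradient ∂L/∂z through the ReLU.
∂L/∂z = 0

h = ReLU(-4) = 0
Since z < 0: ∂h/∂z = 0
∂L/∂z = ∂L/∂h · ∂h/∂z = -1 × 0 = 0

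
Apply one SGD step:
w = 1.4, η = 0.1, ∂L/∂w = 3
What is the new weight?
w_new = 1.1

w_new = w - η·∂L/∂w = 1.4 - 0.1×(3) = 1.4 - (0.3) = 1.1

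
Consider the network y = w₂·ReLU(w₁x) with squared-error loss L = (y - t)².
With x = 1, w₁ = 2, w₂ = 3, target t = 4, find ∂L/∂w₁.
∂L/∂w₁ = 12

Forward pass:
z = w₁x = 2×1 = 2
h = ReLU(2) = 2
y = w₂h = 3×2 = 6

Backward pass:
∂L/∂y = 2(y - t) = 2(6 - 4) = 4
∂y/∂h = w₂ = 3
∂h/∂z = 1 (ReLU derivative)
∂z/∂w₁ = x = 1

∂L/∂w₁ = 4 × 3 × 1 × 1 = 12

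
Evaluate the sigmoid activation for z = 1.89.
0.8688

sigmoid(1.89) = 1/(1 + e^(-1.89)) = 1/(1 + 0.1511) = 0.8688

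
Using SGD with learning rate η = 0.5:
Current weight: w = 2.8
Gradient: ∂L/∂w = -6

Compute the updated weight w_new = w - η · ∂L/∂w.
w_new = 5.8

w_new = w - η·∂L/∂w = 2.8 - 0.5×(-6) = 2.8 - (-3) = 5.8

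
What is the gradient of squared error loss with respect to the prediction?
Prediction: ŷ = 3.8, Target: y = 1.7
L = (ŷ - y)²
∂L/∂ŷ = 4.2

∂L/∂ŷ = 2(ŷ - y) = 2(3.8 - 1.7) = 2(2.1) = 4.2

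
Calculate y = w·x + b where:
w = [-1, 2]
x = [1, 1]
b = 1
y = 2

y = (-1)(1) + (2)(1) + 1 = 2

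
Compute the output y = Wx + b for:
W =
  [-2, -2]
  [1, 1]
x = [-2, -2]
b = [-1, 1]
y = [7, -3]

Wx = [-2×-2 + -2×-2, 1×-2 + 1×-2]
   = [8, -4]
y = Wx + b = [8 + -1, -4 + 1] = [7, -3]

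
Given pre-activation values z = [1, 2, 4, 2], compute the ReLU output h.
h = [1, 2, 4, 2]

ReLU applied element-wise: max(0,1)=1, max(0,2)=2, max(0,4)=4, max(0,2)=2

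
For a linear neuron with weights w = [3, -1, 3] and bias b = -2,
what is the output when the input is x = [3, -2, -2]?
y = 3

y = (3)(3) + (-1)(-2) + (3)(-2) + -2 = 3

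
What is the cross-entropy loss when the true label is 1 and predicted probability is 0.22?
L = 1.514

L = -1·log(0.22) - 0·log(0.78) = -log(0.22) = 1.514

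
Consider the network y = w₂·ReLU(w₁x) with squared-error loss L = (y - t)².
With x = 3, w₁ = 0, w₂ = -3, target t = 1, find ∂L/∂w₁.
∂L/∂w₁ = 0

Forward pass:
z = w₁x = 0×3 = 0
h = ReLU(0) = 0
y = w₂h = -3×0 = 0

Backward pass:
∂L/∂y = 2(y - t) = 2(0 - 1) = -2
∂y/∂h = w₂ = -3
∂h/∂z = 0 (ReLU derivative)
∂z/∂w₁ = x = 3

∂L/∂w₁ = -2 × -3 × 0 × 3 = 0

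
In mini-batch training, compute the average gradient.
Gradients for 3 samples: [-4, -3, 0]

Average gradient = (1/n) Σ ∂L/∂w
Average gradient = -2.333

Average = (1/3)(-4 + -3 + 0) = -7/3 = -2.333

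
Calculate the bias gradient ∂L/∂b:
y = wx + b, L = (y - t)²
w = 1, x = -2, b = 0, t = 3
∂L/∂b = -10

y = wx + b = (1)(-2) + 0 = -2
∂L/∂y = 2(y - t) = 2(-2 - 3) = -10
∂y/∂b = 1
∂L/∂b = ∂L/∂y · ∂y/∂b = -10 × 1 = -10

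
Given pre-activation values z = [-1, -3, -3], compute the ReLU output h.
h = [0, 0, 0]

ReLU applied element-wise: max(0,-1)=0, max(0,-3)=0, max(0,-3)=0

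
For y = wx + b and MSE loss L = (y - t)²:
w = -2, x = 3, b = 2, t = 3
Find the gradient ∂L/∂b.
∂L/∂b = -14

y = wx + b = (-2)(3) + 2 = -4
∂L/∂y = 2(y - t) = 2(-4 - 3) = -14
∂y/∂b = 1
∂L/∂b = ∂L/∂y · ∂y/∂b = -14 × 1 = -14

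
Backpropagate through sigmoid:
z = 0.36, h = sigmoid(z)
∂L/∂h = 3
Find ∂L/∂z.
∂L/∂z = 0.7262

σ(0.36) = 0.589
σ'(0.36) = σ(0.36)(1 - σ(0.36)) = 0.589 × 0.411 = 0.2421
∂L/∂z = ∂L/∂h · σ'(z) = 3 × 0.2421 = 0.7262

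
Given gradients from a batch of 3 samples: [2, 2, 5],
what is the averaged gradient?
Average gradient = 3

Average = (1/3)(2 + 2 + 5) = 9/3 = 3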